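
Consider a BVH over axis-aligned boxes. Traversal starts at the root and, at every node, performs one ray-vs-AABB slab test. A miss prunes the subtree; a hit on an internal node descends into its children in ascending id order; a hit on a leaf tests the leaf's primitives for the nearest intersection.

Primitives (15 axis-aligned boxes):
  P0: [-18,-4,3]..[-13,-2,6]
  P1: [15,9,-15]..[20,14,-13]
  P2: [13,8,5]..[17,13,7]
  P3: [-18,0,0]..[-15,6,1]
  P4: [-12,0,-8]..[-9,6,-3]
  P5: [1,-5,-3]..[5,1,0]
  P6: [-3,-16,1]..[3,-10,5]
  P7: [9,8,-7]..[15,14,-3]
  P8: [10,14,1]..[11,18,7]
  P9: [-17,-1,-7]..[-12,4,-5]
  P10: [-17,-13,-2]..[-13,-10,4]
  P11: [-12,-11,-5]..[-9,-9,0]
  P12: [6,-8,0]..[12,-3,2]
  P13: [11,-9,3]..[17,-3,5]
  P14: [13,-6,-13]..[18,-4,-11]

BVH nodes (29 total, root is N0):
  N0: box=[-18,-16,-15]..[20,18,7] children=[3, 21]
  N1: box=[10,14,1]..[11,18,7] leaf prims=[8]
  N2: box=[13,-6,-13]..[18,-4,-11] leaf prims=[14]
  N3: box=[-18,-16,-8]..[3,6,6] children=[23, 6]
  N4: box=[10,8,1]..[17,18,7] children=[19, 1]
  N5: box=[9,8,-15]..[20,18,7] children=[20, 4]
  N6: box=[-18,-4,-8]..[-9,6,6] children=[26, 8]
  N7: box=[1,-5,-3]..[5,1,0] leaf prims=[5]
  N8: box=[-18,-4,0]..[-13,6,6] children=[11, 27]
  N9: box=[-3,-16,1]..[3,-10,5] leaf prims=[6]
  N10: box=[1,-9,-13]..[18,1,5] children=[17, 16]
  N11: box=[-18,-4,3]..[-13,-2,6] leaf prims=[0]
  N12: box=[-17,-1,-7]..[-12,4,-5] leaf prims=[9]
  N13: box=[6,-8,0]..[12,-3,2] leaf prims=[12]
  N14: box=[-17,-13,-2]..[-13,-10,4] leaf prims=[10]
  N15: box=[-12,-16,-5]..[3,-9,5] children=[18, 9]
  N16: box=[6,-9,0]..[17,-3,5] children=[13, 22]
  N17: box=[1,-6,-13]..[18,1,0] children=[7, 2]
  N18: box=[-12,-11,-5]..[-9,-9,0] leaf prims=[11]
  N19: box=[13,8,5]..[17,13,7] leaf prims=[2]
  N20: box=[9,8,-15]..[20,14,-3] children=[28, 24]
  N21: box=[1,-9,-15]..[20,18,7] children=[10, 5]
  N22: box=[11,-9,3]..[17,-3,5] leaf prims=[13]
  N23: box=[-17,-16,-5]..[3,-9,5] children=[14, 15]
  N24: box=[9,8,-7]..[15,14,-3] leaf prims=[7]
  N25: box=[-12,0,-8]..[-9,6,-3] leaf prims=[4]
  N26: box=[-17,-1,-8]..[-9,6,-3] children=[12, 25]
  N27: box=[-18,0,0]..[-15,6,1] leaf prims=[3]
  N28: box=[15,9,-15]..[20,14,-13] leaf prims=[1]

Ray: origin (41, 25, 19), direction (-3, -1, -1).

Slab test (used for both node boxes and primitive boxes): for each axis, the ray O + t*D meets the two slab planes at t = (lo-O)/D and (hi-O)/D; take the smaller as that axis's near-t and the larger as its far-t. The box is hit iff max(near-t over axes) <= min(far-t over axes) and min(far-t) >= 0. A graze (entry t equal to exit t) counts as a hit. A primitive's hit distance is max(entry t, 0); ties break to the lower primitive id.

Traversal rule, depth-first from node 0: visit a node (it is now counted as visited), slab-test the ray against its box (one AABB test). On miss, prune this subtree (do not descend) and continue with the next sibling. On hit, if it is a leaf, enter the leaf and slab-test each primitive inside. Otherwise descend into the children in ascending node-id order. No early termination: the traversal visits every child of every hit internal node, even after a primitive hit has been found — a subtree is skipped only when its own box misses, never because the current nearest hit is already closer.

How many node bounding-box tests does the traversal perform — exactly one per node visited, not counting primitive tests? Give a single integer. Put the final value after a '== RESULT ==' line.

Trace the traversal:
N0 x:[7,59/3] y:[7,41] z:[12,34] -> hit [12,59/3], descend [3, 21]
  N3 x:[38/3,59/3] y:[19,41] z:[13,27] -> hit [19,59/3], descend [6, 23]
    N6 x:[50/3,59/3] y:[19,29] z:[13,27] -> hit [19,59/3], descend [8, 26]
      N8 x:[18,59/3] y:[19,29] z:[13,19] -> hit [19,19], descend [11, 27]
        N11 x:[18,59/3] y:[27,29] z:[13,16] -> miss, prune
        N27 x:[56/3,59/3] y:[19,25] z:[18,19] -> hit [19,19] leaf, test {P3@t=19}
      N26 x:[50/3,58/3] y:[19,26] z:[22,27] -> miss, prune
    N23 x:[38/3,58/3] y:[34,41] z:[14,24] -> miss, prune
  N21 x:[7,40/3] y:[7,34] z:[12,34] -> hit [12,40/3], descend [5, 10]
    N5 x:[7,32/3] y:[7,17] z:[12,34] -> miss, prune
    N10 x:[23/3,40/3] y:[24,34] z:[14,32] -> miss, prune

11 AABB tests over nodes [0, 3, 6, 8, 11, 27, 26, 23, 21, 5, 10]; 1 leaf entered; closest P3.

== RESULT ==
11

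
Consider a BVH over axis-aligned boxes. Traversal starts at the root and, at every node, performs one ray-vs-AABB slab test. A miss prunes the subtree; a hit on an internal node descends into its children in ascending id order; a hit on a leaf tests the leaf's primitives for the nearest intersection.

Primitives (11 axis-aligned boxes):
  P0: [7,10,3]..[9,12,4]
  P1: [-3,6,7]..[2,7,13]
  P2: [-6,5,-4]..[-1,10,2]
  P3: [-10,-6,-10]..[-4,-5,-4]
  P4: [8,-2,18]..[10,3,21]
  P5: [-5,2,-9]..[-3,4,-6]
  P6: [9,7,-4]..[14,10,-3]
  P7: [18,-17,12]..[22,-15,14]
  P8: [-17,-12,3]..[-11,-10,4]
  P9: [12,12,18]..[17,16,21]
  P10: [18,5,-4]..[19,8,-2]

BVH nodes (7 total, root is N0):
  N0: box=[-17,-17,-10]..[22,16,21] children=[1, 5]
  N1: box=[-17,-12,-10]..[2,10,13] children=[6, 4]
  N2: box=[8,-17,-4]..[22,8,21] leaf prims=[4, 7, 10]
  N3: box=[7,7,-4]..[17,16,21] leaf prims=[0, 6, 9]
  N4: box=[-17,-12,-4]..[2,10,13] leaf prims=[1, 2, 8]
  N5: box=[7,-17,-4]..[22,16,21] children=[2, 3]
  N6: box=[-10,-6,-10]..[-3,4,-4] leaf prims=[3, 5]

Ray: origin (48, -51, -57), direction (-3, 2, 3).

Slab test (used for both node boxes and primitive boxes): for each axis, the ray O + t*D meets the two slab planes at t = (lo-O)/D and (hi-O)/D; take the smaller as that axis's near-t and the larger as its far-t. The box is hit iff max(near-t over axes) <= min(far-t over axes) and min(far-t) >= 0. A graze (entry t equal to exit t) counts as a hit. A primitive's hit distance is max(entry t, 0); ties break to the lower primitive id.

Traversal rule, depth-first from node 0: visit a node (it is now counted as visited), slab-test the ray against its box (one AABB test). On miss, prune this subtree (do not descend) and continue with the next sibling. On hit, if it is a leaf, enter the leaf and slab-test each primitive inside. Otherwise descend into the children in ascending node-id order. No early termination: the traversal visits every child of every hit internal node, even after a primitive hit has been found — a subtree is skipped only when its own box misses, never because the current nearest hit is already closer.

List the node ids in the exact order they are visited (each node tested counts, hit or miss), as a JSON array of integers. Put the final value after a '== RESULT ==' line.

Walk:
N0 x:[26/3,65/3] y:[17,67/2] z:[47/3,26] -> hit [17,65/3], descend [1, 5]
  N1 x:[46/3,65/3] y:[39/2,61/2] z:[47/3,70/3] -> hit [39/2,65/3], descend [4, 6]
    N4 x:[46/3,65/3] y:[39/2,61/2] z:[53/3,70/3] -> hit [39/2,65/3] leaf, test {P1(miss), P2(miss), P8@t=20}
    N6 x:[17,58/3] y:[45/2,55/2] z:[47/3,53/3] -> miss, prune
  N5 x:[26/3,41/3] y:[17,67/2] z:[53/3,26] -> miss, prune

Summary -> nodes [0, 1, 4, 6, 5]; box-tests=5; leaf-entries=1; first=P8

== RESULT ==
[0, 1, 4, 6, 5]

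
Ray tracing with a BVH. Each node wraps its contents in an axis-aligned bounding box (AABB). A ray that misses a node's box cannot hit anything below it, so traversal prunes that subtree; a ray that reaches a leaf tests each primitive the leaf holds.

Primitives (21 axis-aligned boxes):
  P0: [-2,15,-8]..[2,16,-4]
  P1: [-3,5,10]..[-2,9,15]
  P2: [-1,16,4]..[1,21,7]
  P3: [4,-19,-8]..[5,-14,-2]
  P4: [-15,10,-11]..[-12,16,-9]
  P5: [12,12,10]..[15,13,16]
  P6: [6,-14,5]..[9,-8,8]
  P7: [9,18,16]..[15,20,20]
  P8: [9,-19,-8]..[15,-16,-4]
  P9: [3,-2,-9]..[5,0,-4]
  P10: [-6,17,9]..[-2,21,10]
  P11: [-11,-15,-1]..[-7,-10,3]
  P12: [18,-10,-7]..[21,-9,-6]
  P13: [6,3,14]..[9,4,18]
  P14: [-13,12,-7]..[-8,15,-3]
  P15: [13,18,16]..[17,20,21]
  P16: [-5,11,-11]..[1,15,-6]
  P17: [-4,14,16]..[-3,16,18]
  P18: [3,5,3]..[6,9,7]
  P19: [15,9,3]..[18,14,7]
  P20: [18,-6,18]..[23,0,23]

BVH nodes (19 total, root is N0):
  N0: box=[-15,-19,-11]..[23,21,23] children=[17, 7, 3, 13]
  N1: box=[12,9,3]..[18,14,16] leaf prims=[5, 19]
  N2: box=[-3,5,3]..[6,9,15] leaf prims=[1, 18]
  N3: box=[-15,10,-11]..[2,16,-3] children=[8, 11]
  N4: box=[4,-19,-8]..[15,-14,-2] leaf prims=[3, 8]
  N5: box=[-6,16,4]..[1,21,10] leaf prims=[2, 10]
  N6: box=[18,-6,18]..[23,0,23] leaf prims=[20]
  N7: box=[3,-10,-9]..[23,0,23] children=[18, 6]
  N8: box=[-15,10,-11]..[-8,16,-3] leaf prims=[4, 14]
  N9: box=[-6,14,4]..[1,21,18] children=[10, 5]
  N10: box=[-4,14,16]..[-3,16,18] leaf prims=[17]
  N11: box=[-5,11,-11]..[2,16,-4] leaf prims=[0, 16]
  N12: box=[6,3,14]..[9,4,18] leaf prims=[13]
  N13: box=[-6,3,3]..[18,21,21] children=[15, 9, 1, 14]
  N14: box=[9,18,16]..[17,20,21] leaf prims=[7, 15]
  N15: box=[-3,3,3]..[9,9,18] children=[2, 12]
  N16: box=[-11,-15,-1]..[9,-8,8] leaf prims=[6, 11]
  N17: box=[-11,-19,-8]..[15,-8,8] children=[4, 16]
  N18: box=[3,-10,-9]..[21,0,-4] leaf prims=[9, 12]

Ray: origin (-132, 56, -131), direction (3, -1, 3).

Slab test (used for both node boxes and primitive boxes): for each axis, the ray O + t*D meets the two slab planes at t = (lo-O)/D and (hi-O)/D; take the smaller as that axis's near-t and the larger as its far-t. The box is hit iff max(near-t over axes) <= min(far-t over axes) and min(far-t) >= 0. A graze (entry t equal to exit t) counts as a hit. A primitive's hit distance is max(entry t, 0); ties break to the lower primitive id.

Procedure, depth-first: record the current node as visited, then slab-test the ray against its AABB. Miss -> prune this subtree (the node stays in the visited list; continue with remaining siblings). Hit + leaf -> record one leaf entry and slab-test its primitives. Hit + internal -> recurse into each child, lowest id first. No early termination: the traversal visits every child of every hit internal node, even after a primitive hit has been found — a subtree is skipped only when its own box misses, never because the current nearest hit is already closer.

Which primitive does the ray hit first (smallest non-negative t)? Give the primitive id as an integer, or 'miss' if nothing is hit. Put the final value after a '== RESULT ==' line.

Traverse from the root:
N0 x:[39,155/3] y:[35,75] z:[40,154/3] -> hit [40,154/3], descend [3, 7, 13, 17]
  N3 x:[39,134/3] y:[40,46] z:[40,128/3] -> hit [40,128/3], descend [8, 11]
    N8 x:[39,124/3] y:[40,46] z:[40,128/3] -> hit [40,124/3] leaf, test {P4@t=40, P14@t=124/3}
    N11 x:[127/3,134/3] y:[40,45] z:[40,127/3] -> hit [127/3,127/3] leaf, test {P0(miss), P16(miss)}
  N7 x:[45,155/3] y:[56,66] z:[122/3,154/3] -> miss, prune
  N13 x:[42,50] y:[35,53] z:[134/3,152/3] -> hit [134/3,50], descend [1, 9, 14, 15]
    N1 x:[48,50] y:[42,47] z:[134/3,49] -> miss, prune
    N9 x:[42,133/3] y:[35,42] z:[45,149/3] -> miss, prune
    N14 x:[47,149/3] y:[36,38] z:[49,152/3] -> miss, prune
    N15 x:[43,47] y:[47,53] z:[134/3,149/3] -> hit [47,47], descend [2, 12]
      N2 x:[43,46] y:[47,51] z:[134/3,146/3] -> miss, prune
      N12 x:[46,47] y:[52,53] z:[145/3,149/3] -> miss, prune
  N17 x:[121/3,49] y:[64,75] z:[41,139/3] -> miss, prune

order=[0, 3, 8, 11, 7, 13, 1, 9, 14, 15, 2, 12, 17]  |boxes|=13  |leaves|=2  hit=P4

== RESULT ==
4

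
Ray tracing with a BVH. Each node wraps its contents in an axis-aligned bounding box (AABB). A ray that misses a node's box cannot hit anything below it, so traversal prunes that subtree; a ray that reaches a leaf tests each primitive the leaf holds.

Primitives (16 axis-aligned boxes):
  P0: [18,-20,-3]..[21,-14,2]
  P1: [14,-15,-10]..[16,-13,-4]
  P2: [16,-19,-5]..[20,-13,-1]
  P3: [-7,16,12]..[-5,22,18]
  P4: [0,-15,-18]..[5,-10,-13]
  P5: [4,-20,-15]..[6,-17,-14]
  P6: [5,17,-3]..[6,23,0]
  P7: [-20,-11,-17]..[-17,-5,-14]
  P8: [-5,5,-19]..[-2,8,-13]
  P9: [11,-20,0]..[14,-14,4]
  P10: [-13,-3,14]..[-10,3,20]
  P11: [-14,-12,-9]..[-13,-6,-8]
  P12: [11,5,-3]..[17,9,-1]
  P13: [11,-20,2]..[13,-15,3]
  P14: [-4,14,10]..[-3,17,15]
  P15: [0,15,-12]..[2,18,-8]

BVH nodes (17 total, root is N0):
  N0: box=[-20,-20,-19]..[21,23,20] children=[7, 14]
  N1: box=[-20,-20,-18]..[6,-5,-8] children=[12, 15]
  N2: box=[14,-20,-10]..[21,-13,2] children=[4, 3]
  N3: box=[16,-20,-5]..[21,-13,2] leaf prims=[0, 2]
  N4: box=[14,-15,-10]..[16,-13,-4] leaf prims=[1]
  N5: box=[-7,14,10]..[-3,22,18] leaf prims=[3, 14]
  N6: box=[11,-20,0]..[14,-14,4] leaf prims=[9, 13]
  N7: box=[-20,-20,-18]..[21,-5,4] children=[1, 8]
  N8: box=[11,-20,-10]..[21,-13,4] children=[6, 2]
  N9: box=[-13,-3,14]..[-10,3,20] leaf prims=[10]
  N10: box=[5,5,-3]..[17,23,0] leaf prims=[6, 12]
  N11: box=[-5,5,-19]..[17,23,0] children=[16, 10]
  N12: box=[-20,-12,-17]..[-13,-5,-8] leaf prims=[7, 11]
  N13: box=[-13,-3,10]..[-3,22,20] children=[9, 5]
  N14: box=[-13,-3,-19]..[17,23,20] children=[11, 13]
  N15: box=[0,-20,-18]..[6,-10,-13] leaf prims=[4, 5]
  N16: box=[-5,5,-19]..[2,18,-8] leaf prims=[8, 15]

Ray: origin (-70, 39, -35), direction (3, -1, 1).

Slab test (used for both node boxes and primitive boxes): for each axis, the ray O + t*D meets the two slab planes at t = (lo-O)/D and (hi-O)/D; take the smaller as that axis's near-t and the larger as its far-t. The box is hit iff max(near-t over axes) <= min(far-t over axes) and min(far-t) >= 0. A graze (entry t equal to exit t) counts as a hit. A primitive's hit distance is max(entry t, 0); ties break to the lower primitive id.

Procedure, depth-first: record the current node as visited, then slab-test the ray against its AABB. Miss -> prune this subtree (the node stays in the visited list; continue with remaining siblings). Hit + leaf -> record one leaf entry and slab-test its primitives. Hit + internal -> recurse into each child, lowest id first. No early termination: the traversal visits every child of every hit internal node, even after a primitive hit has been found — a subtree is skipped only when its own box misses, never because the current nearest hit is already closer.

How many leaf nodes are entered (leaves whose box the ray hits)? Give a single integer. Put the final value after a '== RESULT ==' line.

Walk:
N0 x:[50/3,91/3] y:[16,59] z:[16,55] -> hit [50/3,91/3], descend [7, 14]
  N7 x:[50/3,91/3] y:[44,59] z:[17,39] -> miss, prune
  N14 x:[19,29] y:[16,42] z:[16,55] -> hit [19,29], descend [11, 13]
    N11 x:[65/3,29] y:[16,34] z:[16,35] -> hit [65/3,29], descend [10, 16]
      N10 x:[25,29] y:[16,34] z:[32,35] -> miss, prune
      N16 x:[65/3,24] y:[21,34] z:[16,27] -> hit [65/3,24] leaf, test {P8(miss), P15@t=70/3}
    N13 x:[19,67/3] y:[17,42] z:[45,55] -> miss, prune

Summary -> nodes [0, 7, 14, 11, 10, 16, 13]; box-tests=7; leaf-entries=1; first=P15

== RESULT ==
1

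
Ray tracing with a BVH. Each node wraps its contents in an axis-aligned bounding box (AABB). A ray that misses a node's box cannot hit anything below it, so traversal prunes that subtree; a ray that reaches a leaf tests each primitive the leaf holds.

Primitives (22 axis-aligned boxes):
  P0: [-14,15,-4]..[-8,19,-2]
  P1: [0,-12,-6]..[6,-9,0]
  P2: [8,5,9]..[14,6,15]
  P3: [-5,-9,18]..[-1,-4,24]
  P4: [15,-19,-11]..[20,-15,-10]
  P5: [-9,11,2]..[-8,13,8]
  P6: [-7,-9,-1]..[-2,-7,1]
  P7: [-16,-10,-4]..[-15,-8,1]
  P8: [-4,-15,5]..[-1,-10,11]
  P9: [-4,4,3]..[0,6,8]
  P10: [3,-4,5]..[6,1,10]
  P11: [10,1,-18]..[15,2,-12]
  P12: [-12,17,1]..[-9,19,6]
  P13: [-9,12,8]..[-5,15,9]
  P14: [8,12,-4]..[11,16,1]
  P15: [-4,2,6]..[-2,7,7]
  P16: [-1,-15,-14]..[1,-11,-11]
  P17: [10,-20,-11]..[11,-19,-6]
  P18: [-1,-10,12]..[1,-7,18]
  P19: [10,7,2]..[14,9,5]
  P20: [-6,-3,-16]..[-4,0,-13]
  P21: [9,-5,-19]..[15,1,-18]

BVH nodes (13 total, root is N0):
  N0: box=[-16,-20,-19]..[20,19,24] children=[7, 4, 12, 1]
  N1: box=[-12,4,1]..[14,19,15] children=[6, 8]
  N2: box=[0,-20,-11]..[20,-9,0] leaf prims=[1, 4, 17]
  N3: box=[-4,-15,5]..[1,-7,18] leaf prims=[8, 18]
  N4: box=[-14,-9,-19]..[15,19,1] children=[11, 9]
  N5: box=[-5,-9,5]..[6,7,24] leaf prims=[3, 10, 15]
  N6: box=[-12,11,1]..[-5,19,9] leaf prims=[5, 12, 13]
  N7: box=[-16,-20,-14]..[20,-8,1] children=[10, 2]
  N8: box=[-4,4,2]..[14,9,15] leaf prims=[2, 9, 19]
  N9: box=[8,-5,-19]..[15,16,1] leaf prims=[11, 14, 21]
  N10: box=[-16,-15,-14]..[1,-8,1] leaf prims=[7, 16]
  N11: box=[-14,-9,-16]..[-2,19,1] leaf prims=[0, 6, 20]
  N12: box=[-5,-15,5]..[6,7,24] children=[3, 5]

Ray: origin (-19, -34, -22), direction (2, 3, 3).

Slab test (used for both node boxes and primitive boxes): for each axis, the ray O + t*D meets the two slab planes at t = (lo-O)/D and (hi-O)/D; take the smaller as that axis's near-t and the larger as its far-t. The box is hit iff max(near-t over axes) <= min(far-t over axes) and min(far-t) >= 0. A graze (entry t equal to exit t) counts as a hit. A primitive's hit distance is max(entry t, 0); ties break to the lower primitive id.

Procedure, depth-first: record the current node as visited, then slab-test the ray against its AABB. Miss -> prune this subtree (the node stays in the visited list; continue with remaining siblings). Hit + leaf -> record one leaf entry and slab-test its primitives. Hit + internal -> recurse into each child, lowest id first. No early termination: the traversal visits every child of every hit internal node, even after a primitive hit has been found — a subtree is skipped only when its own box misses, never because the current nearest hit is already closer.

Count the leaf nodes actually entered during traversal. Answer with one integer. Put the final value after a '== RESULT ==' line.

Trace the traversal:
N0 x:[3/2,39/2] y:[14/3,53/3] z:[1,46/3] -> hit [14/3,46/3], descend [1, 4, 7, 12]
  N1 x:[7/2,33/2] y:[38/3,53/3] z:[23/3,37/3] -> miss, prune
  N4 x:[5/2,17] y:[25/3,53/3] z:[1,23/3] -> miss, prune
  N7 x:[3/2,39/2] y:[14/3,26/3] z:[8/3,23/3] -> hit [14/3,23/3], descend [2, 10]
    N2 x:[19/2,39/2] y:[14/3,25/3] z:[11/3,22/3] -> miss, prune
    N10 x:[3/2,10] y:[19/3,26/3] z:[8/3,23/3] -> hit [19/3,23/3] leaf, test {P7(miss), P16(miss)}
  N12 x:[7,25/2] y:[19/3,41/3] z:[9,46/3] -> hit [9,25/2], descend [3, 5]
    N3 x:[15/2,10] y:[19/3,9] z:[9,40/3] -> hit [9,9] leaf, test {P8(miss), P18(miss)}
    N5 x:[7,25/2] y:[25/3,41/3] z:[9,46/3] -> hit [9,25/2] leaf, test {P3(miss), P10(miss), P15(miss)}

Visited [0, 1, 4, 7, 2, 10, 12, 3, 5]. Tests: 9 box, 3 leaf. Nearest: miss.

== RESULT ==
3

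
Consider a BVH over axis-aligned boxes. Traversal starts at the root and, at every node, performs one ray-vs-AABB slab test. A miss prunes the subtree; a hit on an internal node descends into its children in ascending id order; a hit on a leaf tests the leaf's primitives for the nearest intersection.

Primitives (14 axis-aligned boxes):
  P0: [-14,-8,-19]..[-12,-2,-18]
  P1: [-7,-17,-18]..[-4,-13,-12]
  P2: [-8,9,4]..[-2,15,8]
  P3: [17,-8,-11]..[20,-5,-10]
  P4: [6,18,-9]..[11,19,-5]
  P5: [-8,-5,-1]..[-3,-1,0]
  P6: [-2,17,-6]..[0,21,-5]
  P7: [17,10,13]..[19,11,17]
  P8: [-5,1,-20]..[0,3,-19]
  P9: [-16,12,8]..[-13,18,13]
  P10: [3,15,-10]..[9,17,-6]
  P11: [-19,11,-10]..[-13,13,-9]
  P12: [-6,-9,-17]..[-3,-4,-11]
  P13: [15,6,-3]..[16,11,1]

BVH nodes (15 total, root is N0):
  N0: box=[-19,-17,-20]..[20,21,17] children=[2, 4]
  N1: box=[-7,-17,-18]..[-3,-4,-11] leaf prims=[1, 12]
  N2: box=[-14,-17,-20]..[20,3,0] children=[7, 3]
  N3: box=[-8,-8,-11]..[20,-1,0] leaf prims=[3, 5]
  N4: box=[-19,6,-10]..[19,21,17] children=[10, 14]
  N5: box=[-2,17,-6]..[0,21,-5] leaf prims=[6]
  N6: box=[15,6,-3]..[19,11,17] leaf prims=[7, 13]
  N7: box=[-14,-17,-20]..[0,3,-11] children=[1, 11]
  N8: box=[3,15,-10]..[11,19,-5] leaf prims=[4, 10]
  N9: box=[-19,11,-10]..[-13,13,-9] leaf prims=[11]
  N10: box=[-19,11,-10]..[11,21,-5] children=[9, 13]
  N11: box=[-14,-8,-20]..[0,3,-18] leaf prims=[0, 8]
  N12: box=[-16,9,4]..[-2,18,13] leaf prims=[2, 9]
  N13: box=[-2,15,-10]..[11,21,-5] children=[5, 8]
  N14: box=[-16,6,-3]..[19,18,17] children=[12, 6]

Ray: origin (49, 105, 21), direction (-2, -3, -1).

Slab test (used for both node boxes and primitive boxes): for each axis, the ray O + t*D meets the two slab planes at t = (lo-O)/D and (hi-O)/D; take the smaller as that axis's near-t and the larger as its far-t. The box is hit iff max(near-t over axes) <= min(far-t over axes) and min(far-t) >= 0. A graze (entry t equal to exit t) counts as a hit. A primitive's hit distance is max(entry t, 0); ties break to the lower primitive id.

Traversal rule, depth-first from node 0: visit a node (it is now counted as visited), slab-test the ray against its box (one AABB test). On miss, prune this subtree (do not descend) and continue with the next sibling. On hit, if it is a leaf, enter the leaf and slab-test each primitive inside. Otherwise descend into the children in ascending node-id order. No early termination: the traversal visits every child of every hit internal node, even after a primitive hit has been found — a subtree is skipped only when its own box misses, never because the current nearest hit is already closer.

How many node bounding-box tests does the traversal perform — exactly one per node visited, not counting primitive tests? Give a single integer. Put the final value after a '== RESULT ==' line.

Walk:
N0 x:[29/2,34] y:[28,122/3] z:[4,41] -> hit [28,34], descend [2, 4]
  N2 x:[29/2,63/2] y:[34,122/3] z:[21,41] -> miss, prune
  N4 x:[15,34] y:[28,33] z:[4,31] -> hit [28,31], descend [10, 14]
    N10 x:[19,34] y:[28,94/3] z:[26,31] -> hit [28,31], descend [9, 13]
      N9 x:[31,34] y:[92/3,94/3] z:[30,31] -> hit [31,31] leaf, test {P11@t=31}
      N13 x:[19,51/2] y:[28,30] z:[26,31] -> miss, prune
    N14 x:[15,65/2] y:[29,33] z:[4,24] -> miss, prune

Visited [0, 2, 4, 10, 9, 13, 14]. Tests: 7 box, 1 leaf. Nearest: P11.

== RESULT ==
7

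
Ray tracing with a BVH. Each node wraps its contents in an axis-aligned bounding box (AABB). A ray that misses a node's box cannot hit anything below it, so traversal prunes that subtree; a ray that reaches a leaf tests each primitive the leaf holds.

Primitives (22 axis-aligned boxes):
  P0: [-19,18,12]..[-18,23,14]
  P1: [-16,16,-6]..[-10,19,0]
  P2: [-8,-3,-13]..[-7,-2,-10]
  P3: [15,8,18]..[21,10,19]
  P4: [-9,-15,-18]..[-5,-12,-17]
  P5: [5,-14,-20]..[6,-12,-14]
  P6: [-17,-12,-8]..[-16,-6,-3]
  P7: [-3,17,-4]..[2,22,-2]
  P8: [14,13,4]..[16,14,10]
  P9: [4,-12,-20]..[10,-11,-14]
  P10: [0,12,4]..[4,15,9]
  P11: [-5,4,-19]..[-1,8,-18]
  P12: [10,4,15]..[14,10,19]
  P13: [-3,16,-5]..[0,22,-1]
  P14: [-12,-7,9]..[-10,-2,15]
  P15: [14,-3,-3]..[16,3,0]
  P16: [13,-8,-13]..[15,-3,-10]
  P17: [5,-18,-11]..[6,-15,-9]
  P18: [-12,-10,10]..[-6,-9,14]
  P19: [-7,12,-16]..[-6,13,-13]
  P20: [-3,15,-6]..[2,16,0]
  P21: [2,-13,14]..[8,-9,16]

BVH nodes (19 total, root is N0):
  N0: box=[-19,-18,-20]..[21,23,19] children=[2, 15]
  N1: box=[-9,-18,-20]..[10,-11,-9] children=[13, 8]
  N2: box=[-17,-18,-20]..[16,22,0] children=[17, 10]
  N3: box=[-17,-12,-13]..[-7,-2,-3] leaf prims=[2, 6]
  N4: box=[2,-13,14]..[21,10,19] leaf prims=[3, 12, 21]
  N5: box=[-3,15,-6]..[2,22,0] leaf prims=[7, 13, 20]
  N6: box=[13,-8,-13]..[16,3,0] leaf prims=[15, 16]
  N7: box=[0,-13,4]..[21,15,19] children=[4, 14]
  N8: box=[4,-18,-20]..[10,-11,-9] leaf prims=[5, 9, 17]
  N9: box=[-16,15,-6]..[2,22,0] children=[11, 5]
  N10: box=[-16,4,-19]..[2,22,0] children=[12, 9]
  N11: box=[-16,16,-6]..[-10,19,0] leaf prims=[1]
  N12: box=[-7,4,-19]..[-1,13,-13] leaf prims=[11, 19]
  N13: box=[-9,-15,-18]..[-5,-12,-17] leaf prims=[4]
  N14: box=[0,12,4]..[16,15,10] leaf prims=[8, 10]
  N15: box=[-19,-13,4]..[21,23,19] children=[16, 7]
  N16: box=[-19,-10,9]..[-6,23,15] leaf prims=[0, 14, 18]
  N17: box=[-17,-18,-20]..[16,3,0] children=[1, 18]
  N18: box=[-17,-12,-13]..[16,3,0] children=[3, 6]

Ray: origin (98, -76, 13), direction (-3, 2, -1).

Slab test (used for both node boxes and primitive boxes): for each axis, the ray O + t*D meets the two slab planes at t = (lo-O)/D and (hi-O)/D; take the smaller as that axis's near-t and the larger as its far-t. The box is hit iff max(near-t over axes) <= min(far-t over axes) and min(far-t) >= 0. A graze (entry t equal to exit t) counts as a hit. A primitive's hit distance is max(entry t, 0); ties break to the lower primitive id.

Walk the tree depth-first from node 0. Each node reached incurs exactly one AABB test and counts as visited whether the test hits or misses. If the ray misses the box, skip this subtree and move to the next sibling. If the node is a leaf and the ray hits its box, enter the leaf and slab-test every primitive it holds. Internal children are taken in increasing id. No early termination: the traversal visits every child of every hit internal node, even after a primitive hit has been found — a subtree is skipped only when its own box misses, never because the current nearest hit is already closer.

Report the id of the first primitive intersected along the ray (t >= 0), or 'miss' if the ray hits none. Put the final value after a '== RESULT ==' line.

Traverse from the root:
N0 x:[77/3,39] y:[29,99/2] z:[-6,33] -> hit [29,33], descend [2, 15]
  N2 x:[82/3,115/3] y:[29,49] z:[13,33] -> hit [29,33], descend [10, 17]
    N10 x:[32,38] y:[40,49] z:[13,32] -> miss, prune
    N17 x:[82/3,115/3] y:[29,79/2] z:[13,33] -> hit [29,33], descend [1, 18]
      N1 x:[88/3,107/3] y:[29,65/2] z:[22,33] -> hit [88/3,65/2], descend [8, 13]
        N8 x:[88/3,94/3] y:[29,65/2] z:[22,33] -> hit [88/3,94/3] leaf, test {P5@t=31, P9(miss), P17(miss)}
        N13 x:[103/3,107/3] y:[61/2,32] z:[30,31] -> miss, prune
      N18 x:[82/3,115/3] y:[32,79/2] z:[13,26] -> miss, prune
  N15 x:[77/3,39] y:[63/2,99/2] z:[-6,9] -> miss, prune

Visited [0, 2, 10, 17, 1, 8, 13, 18, 15]. Tests: 9 box, 1 leaf. Nearest: P5.

== RESULT ==
5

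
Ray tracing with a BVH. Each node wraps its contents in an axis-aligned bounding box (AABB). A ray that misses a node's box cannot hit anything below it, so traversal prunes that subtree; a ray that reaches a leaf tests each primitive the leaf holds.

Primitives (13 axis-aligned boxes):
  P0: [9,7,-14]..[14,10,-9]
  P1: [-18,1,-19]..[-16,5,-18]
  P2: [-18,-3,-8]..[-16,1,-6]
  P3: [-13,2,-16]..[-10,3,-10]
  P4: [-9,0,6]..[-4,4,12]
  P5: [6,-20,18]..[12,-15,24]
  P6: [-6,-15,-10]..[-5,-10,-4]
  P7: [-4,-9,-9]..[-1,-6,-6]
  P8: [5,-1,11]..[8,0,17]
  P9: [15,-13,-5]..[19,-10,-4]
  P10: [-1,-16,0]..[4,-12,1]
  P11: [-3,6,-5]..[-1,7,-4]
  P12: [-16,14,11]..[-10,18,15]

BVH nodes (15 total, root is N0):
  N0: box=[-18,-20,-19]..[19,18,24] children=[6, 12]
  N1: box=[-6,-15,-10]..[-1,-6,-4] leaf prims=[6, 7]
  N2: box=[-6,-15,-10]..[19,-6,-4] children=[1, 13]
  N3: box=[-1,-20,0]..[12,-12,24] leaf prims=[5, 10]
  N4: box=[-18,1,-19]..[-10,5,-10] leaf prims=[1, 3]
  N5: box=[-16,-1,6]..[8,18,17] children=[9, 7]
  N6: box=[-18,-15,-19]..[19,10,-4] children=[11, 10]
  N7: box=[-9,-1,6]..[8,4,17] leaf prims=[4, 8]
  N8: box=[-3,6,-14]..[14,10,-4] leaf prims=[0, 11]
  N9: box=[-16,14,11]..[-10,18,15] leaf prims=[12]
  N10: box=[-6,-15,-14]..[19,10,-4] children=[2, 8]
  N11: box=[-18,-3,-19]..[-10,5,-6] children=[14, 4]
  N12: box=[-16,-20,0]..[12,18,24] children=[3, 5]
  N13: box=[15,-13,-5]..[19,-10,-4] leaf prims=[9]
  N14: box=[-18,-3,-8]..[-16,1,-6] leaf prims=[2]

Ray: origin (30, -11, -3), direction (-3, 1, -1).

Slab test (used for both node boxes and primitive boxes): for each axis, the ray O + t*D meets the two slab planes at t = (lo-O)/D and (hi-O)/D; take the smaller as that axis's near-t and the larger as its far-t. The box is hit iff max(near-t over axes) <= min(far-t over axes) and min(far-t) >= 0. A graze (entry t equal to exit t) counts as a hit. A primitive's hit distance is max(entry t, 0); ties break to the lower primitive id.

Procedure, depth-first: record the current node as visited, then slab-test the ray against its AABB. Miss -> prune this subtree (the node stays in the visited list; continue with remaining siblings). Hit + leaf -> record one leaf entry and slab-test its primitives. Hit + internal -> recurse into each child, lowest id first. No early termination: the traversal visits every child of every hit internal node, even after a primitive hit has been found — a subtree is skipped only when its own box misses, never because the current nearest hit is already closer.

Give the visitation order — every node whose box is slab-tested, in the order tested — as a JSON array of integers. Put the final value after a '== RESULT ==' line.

Walk:
N0 x:[11/3,16] y:[-9,29] z:[-27,16] -> hit [11/3,16], descend [6, 12]
  N6 x:[11/3,16] y:[-4,21] z:[1,16] -> hit [11/3,16], descend [10, 11]
    N10 x:[11/3,12] y:[-4,21] z:[1,11] -> hit [11/3,11], descend [2, 8]
      N2 x:[11/3,12] y:[-4,5] z:[1,7] -> hit [11/3,5], descend [1, 13]
        N1 x:[31/3,12] y:[-4,5] z:[1,7] -> miss, prune
        N13 x:[11/3,5] y:[-2,1] z:[1,2] -> miss, prune
      N8 x:[16/3,11] y:[17,21] z:[1,11] -> miss, prune
    N11 x:[40/3,16] y:[8,16] z:[3,16] -> hit [40/3,16], descend [4, 14]
      N4 x:[40/3,16] y:[12,16] z:[7,16] -> hit [40/3,16] leaf, test {P1@t=46/3, P3(miss)}
      N14 x:[46/3,16] y:[8,12] z:[3,5] -> miss, prune
  N12 x:[6,46/3] y:[-9,29] z:[-27,-3] -> miss, prune

11 AABB tests over nodes [0, 6, 10, 2, 1, 13, 8, 11, 4, 14, 12]; 1 leaf entered; closest P1.

== RESULT ==
[0, 6, 10, 2, 1, 13, 8, 11, 4, 14, 12]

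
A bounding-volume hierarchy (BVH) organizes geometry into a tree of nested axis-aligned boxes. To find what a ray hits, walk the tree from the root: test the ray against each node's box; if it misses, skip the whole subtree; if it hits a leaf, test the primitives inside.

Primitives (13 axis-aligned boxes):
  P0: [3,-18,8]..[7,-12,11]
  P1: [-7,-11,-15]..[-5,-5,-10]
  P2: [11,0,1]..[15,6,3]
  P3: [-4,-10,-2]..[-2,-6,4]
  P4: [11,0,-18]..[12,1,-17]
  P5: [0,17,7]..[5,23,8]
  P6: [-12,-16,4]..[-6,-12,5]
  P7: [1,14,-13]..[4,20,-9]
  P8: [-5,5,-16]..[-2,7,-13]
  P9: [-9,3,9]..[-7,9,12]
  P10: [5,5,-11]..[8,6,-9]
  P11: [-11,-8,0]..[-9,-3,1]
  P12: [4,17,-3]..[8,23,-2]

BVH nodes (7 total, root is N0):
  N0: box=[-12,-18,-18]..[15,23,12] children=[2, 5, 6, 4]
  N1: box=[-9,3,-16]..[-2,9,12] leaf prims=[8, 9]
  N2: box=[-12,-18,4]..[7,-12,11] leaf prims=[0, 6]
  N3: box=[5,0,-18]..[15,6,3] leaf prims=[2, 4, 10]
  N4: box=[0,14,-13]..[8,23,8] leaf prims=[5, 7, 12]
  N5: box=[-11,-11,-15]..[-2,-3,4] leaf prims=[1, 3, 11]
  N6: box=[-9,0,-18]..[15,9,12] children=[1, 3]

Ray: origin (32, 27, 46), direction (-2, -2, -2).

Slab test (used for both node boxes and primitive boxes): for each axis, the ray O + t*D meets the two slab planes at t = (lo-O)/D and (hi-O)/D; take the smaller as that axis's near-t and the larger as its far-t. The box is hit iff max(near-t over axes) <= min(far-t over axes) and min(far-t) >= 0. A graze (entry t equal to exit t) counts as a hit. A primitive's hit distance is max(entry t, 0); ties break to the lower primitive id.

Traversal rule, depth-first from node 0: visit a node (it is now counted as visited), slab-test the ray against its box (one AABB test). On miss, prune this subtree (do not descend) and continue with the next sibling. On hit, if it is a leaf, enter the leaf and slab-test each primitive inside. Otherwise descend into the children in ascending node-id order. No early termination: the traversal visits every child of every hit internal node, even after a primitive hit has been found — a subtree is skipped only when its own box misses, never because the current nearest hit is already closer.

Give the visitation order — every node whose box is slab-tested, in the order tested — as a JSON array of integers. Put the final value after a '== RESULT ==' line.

Trace the traversal:
N0 x:[17/2,22] y:[2,45/2] z:[17,32] -> hit [17,22], descend [2, 4, 5, 6]
  N2 x:[25/2,22] y:[39/2,45/2] z:[35/2,21] -> hit [39/2,21] leaf, test {P0(miss), P6@t=41/2}
  N4 x:[12,16] y:[2,13/2] z:[19,59/2] -> miss, prune
  N5 x:[17,43/2] y:[15,19] z:[21,61/2] -> miss, prune
  N6 x:[17/2,41/2] y:[9,27/2] z:[17,32] -> miss, prune

order=[0, 2, 4, 5, 6]  |boxes|=5  |leaves|=1  hit=P6

== RESULT ==
[0, 2, 4, 5, 6]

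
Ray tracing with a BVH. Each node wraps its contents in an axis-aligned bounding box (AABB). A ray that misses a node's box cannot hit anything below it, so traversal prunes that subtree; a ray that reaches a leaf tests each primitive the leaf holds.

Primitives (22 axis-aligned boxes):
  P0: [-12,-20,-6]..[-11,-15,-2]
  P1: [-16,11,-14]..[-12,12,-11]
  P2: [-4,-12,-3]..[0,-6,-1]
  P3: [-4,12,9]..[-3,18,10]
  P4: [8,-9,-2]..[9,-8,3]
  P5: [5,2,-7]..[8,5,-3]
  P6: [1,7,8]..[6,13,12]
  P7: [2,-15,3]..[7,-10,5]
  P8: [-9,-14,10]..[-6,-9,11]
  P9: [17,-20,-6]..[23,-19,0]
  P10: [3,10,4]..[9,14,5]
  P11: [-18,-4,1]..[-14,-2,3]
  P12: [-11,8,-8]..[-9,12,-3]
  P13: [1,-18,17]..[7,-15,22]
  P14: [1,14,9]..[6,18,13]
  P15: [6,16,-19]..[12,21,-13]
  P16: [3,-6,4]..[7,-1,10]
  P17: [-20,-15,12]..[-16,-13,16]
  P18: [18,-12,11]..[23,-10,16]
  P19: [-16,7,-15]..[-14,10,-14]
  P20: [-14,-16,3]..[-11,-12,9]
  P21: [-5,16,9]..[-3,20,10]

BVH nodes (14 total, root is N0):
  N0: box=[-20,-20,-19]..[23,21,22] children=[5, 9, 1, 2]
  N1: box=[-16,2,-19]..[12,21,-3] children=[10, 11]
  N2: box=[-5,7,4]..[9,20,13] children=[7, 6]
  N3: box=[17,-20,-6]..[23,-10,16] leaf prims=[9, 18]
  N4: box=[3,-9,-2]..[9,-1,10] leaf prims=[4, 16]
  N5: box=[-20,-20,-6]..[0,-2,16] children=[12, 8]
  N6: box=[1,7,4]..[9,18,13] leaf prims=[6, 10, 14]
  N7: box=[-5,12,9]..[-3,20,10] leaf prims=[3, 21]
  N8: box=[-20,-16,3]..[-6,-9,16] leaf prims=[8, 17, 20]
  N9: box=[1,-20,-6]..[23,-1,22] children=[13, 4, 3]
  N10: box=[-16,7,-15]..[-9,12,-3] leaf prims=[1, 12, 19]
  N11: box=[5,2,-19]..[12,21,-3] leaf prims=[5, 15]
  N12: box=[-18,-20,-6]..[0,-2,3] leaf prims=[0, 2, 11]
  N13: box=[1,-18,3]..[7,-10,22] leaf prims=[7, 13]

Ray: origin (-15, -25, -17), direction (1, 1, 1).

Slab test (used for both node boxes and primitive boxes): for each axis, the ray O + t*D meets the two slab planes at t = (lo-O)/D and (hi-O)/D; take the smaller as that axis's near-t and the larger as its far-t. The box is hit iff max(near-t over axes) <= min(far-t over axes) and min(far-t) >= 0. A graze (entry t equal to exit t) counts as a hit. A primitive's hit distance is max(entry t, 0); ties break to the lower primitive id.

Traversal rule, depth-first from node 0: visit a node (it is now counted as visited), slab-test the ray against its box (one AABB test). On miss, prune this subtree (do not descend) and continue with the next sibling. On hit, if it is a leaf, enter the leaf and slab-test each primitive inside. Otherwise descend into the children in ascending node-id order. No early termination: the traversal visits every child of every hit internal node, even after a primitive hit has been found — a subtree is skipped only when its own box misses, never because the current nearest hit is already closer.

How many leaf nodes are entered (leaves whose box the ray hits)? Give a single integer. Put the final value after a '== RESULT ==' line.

Walk:
N0 x:[-5,38] y:[5,46] z:[-2,39] -> hit [5,38], descend [1, 2, 5, 9]
  N1 x:[-1,27] y:[27,46] z:[-2,14] -> miss, prune
  N2 x:[10,24] y:[32,45] z:[21,30] -> miss, prune
  N5 x:[-5,15] y:[5,23] z:[11,33] -> hit [11,15], descend [8, 12]
    N8 x:[-5,9] y:[9,16] z:[20,33] -> miss, prune
    N12 x:[-3,15] y:[5,23] z:[11,20] -> hit [11,15] leaf, test {P0(miss), P2@t=14, P11(miss)}
  N9 x:[16,38] y:[5,24] z:[11,39] -> hit [16,24], descend [3, 4, 13]
    N3 x:[32,38] y:[5,15] z:[11,33] -> miss, prune
    N4 x:[18,24] y:[16,24] z:[15,27] -> hit [18,24] leaf, test {P4(miss), P16@t=21}
    N13 x:[16,22] y:[7,15] z:[20,39] -> miss, prune

Visited [0, 1, 2, 5, 8, 12, 9, 3, 4, 13]. Tests: 10 box, 2 leaf. Nearest: P2.

== RESULT ==
2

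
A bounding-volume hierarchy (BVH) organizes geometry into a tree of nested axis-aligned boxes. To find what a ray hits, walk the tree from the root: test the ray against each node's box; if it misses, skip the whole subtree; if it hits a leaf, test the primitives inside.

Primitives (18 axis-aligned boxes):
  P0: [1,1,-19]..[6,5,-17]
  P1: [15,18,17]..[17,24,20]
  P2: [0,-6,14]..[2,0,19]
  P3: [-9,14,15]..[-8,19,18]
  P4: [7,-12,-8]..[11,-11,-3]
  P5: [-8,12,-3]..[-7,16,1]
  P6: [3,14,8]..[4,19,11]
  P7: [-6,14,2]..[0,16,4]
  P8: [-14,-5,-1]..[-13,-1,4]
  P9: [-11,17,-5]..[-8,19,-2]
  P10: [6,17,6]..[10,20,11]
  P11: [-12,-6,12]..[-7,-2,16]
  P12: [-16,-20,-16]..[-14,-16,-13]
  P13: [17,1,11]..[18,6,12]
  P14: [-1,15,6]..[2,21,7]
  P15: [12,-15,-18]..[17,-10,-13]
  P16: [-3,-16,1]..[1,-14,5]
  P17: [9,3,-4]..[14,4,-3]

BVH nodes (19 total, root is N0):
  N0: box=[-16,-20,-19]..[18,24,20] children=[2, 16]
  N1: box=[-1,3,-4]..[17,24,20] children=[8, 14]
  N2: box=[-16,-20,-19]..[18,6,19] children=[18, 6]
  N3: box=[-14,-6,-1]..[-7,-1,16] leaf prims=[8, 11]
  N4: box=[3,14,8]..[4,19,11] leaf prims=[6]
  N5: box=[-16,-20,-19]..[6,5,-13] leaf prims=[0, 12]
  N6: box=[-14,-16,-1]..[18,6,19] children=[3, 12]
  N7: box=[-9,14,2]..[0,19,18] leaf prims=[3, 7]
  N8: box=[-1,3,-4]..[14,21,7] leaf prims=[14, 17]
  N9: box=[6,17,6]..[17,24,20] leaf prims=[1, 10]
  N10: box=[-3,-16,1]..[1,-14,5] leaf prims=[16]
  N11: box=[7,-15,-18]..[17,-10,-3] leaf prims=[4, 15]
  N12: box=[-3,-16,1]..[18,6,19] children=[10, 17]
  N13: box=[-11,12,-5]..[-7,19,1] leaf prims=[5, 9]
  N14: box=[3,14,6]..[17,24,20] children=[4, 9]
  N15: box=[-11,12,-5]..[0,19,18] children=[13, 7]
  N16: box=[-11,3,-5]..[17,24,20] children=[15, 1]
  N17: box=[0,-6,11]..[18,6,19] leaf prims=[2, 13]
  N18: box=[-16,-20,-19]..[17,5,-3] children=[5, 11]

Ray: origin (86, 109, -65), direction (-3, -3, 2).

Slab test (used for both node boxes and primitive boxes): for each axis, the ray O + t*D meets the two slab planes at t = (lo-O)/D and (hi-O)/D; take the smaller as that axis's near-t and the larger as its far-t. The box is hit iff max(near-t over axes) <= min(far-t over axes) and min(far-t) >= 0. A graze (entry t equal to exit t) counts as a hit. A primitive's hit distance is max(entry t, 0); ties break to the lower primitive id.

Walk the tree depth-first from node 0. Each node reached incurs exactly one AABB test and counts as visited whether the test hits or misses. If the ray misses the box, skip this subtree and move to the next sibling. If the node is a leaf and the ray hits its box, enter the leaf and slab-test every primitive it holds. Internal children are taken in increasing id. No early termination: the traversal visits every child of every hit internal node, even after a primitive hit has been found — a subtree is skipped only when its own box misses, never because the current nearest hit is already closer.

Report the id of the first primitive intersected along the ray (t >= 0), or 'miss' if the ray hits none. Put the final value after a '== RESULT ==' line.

Walk:
N0 x:[68/3,34] y:[85/3,43] z:[23,85/2] -> hit [85/3,34], descend [2, 16]
  N2 x:[68/3,34] y:[103/3,43] z:[23,42] -> miss, prune
  N16 x:[23,97/3] y:[85/3,106/3] z:[30,85/2] -> hit [30,97/3], descend [1, 15]
    N1 x:[23,29] y:[85/3,106/3] z:[61/2,85/2] -> miss, prune
    N15 x:[86/3,97/3] y:[30,97/3] z:[30,83/2] -> hit [30,97/3], descend [7, 13]
      N7 x:[86/3,95/3] y:[30,95/3] z:[67/2,83/2] -> miss, prune
      N13 x:[31,97/3] y:[30,97/3] z:[30,33] -> hit [31,97/3] leaf, test {P5@t=31, P9(miss)}

Visited [0, 2, 16, 1, 15, 7, 13]. Tests: 7 box, 1 leaf. Nearest: P5.

== RESULT ==
5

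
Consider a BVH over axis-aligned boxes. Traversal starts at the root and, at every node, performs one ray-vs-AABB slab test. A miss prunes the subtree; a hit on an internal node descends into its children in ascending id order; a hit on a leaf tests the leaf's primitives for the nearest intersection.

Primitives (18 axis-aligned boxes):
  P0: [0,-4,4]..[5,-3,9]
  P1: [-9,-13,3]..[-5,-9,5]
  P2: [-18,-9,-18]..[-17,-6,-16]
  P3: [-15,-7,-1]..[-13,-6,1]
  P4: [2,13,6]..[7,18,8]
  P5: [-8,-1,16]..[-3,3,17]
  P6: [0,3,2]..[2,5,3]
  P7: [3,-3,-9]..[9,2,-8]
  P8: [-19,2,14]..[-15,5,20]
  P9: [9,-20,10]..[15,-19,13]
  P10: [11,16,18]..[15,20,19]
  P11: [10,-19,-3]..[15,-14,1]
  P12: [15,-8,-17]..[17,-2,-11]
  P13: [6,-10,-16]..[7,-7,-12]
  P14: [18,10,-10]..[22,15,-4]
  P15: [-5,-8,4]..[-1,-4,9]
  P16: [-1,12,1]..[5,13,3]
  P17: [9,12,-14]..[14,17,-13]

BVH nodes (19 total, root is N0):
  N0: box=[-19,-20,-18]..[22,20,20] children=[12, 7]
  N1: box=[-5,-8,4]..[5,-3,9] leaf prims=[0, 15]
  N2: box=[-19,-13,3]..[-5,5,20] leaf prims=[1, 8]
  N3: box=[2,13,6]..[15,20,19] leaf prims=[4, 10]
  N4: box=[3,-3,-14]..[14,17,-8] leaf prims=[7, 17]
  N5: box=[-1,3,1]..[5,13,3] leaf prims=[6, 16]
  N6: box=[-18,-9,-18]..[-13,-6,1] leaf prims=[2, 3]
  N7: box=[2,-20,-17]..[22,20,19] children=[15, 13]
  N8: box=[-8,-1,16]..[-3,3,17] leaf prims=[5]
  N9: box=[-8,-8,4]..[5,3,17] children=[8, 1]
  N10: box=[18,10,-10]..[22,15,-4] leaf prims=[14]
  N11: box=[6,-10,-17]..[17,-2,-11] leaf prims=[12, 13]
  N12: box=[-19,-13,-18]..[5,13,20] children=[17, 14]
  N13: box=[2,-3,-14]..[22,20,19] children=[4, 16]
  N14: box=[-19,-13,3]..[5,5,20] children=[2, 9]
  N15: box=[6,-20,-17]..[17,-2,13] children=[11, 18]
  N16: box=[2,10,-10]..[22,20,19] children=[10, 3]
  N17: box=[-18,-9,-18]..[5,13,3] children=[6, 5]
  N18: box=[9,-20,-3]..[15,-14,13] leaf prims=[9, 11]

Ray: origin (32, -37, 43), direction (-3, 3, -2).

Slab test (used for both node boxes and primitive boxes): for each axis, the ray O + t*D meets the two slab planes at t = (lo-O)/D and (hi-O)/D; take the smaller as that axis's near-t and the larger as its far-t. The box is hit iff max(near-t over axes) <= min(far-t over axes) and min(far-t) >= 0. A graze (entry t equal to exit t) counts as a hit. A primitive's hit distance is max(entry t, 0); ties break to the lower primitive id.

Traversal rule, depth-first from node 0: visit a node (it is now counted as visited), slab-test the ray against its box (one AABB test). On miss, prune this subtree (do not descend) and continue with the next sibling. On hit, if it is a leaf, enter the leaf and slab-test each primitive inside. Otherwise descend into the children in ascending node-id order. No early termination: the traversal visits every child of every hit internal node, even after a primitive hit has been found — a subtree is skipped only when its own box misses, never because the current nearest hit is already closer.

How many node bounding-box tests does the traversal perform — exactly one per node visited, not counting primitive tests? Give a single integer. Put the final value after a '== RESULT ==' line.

Walk:
N0 x:[10/3,17] y:[17/3,19] z:[23/2,61/2] -> hit [23/2,17], descend [7, 12]
  N7 x:[10/3,10] y:[17/3,19] z:[12,30] -> miss, prune
  N12 x:[9,17] y:[8,50/3] z:[23/2,61/2] -> hit [23/2,50/3], descend [14, 17]
    N14 x:[9,17] y:[8,14] z:[23/2,20] -> hit [23/2,14], descend [2, 9]
      N2 x:[37/3,17] y:[8,14] z:[23/2,20] -> hit [37/3,14] leaf, test {P1(miss), P8(miss)}
      N9 x:[9,40/3] y:[29/3,40/3] z:[13,39/2] -> hit [13,40/3], descend [1, 8]
        N1 x:[9,37/3] y:[29/3,34/3] z:[17,39/2] -> miss, prune
        N8 x:[35/3,40/3] y:[12,40/3] z:[13,27/2] -> hit [13,40/3] leaf, test {P5@t=13}
    N17 x:[9,50/3] y:[28/3,50/3] z:[20,61/2] -> miss, prune

Summary -> nodes [0, 7, 12, 14, 2, 9, 1, 8, 17]; box-tests=9; leaf-entries=2; first=P5

== RESULT ==
9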